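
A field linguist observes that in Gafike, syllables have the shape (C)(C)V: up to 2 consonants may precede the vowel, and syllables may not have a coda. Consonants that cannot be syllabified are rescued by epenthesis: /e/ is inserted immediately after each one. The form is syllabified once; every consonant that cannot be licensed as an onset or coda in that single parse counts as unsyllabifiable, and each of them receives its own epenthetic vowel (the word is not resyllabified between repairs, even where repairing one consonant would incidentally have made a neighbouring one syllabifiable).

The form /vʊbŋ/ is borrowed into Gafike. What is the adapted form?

The consonants /b/, /ŋ/ cannot be parsed into a legal (C)(C)V syllable (no codas are permitted; onsets may contain at most 2 consonants).
Epenthesis after each stranded consonant: /b/ → /be/, /ŋ/ → /ŋe/.

vʊbeŋe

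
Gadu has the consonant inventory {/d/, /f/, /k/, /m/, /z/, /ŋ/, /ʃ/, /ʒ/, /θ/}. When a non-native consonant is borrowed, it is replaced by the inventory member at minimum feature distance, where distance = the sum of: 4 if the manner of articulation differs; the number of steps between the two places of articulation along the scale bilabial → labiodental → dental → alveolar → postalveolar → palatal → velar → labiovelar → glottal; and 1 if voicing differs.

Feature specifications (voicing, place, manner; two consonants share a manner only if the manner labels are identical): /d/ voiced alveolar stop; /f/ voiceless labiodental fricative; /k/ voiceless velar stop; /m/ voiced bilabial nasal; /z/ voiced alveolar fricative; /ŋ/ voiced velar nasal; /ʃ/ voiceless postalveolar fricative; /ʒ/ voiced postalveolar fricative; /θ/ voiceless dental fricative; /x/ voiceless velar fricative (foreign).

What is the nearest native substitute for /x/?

ʃ

/ʃ/ is closest: same manner (fricative), place distance 2 (velar→postalveolar), same voicing; total 2. Next closest is /ʒ/ at distance 3.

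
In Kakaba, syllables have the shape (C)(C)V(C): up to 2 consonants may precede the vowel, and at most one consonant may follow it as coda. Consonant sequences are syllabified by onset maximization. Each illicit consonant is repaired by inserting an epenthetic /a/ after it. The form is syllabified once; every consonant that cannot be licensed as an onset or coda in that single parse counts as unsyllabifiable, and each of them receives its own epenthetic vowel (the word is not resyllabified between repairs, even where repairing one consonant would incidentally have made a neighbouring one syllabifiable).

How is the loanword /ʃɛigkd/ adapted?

Under (C)(C)V(C), the unsyllabifiable consonants are /k/, /d/ (at most one coda consonant is licensed; onsets may contain at most 2 consonants).
Each unlicensed consonant becomes the onset of a new syllable: /k/ → /ka/, /d/ → /da/.

ʃɛigkada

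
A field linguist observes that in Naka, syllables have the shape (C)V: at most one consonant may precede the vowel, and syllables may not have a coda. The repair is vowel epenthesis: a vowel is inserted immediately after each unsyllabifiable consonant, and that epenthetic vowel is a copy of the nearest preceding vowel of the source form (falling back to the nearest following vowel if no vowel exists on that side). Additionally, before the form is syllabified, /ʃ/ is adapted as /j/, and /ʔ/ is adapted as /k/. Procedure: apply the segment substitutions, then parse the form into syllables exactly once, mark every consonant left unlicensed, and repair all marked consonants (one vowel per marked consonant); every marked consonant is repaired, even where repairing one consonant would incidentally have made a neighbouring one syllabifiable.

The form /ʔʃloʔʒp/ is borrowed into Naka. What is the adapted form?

Substitution: /ʔ/ → /k/, /ʃ/ → /j/, giving /kjlokʒp/.
The consonants /k/, /j/, /k/, /ʒ/, /p/ cannot be parsed into a legal (C)V syllable (no codas are permitted; onsets are limited to one consonant).
Inserting the epenthetic vowel yields /k/ → /ko/, /j/ → /jo/, /k/ → /ko/, /ʒ/ → /ʒo/, /p/ → /po/.

kojolokoʒopo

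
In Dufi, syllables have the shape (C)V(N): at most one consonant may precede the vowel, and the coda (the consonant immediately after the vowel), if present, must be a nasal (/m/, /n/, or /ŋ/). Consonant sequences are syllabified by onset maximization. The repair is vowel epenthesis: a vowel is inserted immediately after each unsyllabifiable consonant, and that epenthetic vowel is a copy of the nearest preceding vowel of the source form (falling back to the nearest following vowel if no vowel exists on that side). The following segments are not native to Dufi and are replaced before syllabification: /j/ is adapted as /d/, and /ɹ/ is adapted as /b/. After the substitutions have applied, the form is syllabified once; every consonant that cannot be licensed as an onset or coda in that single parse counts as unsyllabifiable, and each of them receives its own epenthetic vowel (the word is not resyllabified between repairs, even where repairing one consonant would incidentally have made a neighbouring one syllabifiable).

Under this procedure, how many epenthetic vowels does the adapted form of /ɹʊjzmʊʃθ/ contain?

4

After substitution the input is /bʊdzmʊʃθ/.
The unsyllabifiable consonants are /d/, /z/, /ʃ/, /θ/; each receives one epenthetic vowel.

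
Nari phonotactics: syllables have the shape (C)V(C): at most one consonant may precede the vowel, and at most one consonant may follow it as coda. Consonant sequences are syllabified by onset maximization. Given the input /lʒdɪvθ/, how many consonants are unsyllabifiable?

3

Under (C)V(C), the unsyllabifiable consonants are /l/, /ʒ/, /θ/ (at most one coda consonant is licensed; onsets are limited to one consonant).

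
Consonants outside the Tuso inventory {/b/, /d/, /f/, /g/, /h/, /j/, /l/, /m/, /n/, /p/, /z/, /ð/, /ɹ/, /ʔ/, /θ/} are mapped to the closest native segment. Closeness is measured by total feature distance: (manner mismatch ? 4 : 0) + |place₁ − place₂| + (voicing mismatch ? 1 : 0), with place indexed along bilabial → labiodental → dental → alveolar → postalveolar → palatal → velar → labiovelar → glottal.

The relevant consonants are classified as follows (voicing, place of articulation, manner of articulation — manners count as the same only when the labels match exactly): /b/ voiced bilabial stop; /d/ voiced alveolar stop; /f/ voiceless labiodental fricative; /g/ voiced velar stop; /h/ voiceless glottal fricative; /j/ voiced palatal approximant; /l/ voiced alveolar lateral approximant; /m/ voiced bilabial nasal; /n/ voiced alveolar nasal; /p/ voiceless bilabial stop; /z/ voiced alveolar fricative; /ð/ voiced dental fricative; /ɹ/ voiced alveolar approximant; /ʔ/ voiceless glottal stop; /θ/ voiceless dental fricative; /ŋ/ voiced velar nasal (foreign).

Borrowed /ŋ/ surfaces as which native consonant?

n

/n/ is closest: same manner (nasal), place distance 3 (velar→alveolar), same voicing; total 3. Next closest is /g/ at distance 4.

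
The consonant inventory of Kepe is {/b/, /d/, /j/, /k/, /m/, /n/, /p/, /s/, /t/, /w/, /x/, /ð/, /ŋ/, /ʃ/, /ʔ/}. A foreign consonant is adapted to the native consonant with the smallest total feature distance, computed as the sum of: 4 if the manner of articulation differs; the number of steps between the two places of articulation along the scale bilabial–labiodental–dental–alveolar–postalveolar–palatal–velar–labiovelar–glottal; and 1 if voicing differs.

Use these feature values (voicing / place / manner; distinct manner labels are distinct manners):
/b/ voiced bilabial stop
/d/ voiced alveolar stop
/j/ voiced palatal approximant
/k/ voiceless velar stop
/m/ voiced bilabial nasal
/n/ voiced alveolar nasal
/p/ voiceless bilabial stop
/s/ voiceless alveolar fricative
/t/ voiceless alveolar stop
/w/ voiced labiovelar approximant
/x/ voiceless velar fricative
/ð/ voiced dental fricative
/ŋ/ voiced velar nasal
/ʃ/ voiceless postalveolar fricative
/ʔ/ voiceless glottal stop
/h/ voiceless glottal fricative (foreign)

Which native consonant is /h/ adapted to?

x

/x/ is closest: same manner (fricative), place distance 2 (glottal→velar), same voicing; total 2. Next closest is /ʃ/ at distance 4.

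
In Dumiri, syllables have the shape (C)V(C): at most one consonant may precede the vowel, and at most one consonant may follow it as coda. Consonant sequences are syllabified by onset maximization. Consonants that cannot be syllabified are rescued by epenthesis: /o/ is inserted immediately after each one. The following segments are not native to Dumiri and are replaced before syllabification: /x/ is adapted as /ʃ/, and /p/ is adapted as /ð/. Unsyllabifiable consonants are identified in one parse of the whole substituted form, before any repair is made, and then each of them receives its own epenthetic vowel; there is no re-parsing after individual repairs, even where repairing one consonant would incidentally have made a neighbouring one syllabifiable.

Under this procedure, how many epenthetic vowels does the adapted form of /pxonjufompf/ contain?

3

After substitution the input is /ðʃonjufomðf/.
The unsyllabifiable consonants are /ð/, /ð/, /f/; each receives one epenthetic vowel.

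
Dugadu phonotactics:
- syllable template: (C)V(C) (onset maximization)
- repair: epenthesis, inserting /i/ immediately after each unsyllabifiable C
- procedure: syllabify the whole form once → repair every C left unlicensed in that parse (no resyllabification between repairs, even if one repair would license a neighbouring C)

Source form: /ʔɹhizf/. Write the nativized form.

ʔiɹihizfi

Under (C)V(C), the unsyllabifiable consonants are /ʔ/, /ɹ/, /f/ (at most one coda consonant is licensed; onsets are limited to one consonant).
Each unlicensed consonant becomes the onset of a new syllable: /ʔ/ → /ʔi/, /ɹ/ → /ɹi/, /f/ → /fi/.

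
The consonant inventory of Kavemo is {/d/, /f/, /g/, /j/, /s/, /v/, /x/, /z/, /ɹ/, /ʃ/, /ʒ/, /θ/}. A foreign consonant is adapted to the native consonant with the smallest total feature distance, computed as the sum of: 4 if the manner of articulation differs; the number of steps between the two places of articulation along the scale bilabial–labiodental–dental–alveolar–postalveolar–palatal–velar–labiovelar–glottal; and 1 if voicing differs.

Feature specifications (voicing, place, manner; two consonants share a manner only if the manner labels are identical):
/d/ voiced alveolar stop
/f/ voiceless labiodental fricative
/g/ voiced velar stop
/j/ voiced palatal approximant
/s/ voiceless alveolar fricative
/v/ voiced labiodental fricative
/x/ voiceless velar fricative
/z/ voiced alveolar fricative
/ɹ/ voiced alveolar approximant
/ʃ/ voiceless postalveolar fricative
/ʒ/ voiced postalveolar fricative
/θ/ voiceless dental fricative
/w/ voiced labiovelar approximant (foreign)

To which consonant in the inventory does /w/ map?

j

/j/ is closest: same manner (approximant), place distance 2 (labiovelar→palatal), same voicing; total 2. Next closest is /ɹ/ at distance 4.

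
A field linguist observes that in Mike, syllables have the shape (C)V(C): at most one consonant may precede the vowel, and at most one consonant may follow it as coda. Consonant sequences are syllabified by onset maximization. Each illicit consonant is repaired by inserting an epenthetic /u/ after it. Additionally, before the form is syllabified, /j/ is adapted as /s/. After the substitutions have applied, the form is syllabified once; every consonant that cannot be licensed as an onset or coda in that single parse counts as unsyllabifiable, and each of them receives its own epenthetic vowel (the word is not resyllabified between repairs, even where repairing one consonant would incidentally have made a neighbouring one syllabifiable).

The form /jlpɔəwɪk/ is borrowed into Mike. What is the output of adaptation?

sulupɔəwɪk

Substitution: /j/ → /s/, giving /slpɔəwɪk/.
Under (C)V(C), the unsyllabifiable consonants are /s/, /l/ (at most one coda consonant is licensed; onsets are limited to one consonant).
Each unlicensed consonant becomes the onset of a new syllable: /s/ → /su/, /l/ → /lu/.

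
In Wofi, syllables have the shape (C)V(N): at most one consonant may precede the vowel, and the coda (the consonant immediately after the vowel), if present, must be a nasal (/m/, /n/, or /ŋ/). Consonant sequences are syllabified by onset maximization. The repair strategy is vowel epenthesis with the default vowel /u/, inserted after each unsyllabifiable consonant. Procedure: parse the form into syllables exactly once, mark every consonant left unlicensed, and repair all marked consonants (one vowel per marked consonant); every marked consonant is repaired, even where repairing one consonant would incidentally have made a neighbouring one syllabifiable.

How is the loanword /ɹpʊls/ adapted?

Syllabifying with onset maximization leaves /ɹ/, /l/, /s/ stranded (only a nasal (/m/, /n/, or /ŋ/) is licensed in coda position; onsets are limited to one consonant).
Epenthesis after each stranded consonant: /ɹ/ → /ɹu/, /l/ → /lu/, /s/ → /su/.

ɹupʊlusu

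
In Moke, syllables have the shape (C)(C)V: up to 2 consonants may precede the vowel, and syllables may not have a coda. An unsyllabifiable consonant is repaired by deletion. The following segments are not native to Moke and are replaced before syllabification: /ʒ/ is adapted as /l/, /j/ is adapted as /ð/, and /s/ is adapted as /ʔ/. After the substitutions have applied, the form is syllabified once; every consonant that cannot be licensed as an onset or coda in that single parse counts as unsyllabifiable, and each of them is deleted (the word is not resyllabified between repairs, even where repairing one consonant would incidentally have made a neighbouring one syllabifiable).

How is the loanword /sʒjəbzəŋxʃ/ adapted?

lðəbzə

Substitution: /s/ → /ʔ/, /ʒ/ → /l/, /j/ → /ð/, giving /ʔlðəbzəŋxʃ/.
Under (C)(C)V, the unsyllabifiable consonants are /ʔ/, /ŋ/, /x/, /ʃ/ (no codas are permitted; onsets may contain at most 2 consonants).
Deletion applies to /ʔ/, /ŋ/, /x/, /ʃ/.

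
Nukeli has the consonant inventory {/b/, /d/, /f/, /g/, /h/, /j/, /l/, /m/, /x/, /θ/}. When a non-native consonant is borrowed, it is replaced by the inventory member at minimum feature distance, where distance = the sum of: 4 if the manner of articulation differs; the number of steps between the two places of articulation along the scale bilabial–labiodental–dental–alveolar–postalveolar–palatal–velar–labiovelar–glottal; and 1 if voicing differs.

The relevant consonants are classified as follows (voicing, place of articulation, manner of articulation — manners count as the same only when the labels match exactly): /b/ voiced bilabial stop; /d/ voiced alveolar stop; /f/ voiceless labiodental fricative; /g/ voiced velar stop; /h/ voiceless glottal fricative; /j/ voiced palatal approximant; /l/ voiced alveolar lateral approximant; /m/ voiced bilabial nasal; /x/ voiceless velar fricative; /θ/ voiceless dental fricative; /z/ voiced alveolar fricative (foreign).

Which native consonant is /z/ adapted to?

θ

/θ/ is closest: same manner (fricative), place distance 1 (alveolar→dental), voicing differs (+1); total 2. Next closest is /f/ at distance 3.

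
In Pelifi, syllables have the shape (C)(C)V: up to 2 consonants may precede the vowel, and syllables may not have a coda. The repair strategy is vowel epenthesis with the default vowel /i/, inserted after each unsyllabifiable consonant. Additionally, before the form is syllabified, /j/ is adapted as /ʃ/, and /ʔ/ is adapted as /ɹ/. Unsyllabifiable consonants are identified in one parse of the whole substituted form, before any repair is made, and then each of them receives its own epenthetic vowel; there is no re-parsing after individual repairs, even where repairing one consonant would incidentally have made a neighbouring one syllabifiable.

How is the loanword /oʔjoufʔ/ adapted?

oɹʃoufiɹi

Substitution: /ʔ/ → /ɹ/, /j/ → /ʃ/, giving /oɹʃoufɹ/.
Under (C)(C)V, the unsyllabifiable consonants are /f/, /ɹ/ (no codas are permitted; onsets may contain at most 2 consonants).
Inserting the epenthetic vowel yields /f/ → /fi/, /ɹ/ → /ɹi/.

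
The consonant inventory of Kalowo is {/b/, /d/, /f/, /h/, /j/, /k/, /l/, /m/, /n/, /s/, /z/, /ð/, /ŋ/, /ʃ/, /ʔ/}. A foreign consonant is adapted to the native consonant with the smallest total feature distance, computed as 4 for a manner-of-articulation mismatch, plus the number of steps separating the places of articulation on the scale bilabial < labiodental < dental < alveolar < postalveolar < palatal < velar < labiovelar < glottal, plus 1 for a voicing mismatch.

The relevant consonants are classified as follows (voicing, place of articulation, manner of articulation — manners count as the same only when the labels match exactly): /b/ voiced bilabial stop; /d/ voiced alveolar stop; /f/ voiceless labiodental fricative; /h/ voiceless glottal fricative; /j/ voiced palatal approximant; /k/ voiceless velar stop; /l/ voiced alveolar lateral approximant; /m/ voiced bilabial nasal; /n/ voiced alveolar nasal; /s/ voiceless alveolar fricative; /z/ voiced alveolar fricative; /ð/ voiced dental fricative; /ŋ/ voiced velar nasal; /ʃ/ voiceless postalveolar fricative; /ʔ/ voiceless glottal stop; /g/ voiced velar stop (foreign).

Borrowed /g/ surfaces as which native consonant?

k

/k/ is closest: same manner (stop), place distance 0 (velar→velar), voicing differs (+1); total 1. Next closest is /d/ at distance 3.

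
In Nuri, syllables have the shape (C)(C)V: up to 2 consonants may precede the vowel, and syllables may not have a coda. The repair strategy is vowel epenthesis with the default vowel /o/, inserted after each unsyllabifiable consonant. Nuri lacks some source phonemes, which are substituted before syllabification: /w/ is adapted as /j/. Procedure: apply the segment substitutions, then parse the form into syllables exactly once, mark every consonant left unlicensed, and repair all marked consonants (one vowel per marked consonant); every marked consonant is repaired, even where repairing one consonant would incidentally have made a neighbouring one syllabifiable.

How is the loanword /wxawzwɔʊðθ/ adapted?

Substitution: /w/ → /j/, giving /jxajzjɔʊðθ/.
The consonants /j/, /ð/, /θ/ cannot be parsed into a legal (C)(C)V syllable (no codas are permitted; onsets may contain at most 2 consonants).
Epenthesis after each stranded consonant: /j/ → /jo/, /ð/ → /ðo/, /θ/ → /θo/.

jxajozjɔʊðoθo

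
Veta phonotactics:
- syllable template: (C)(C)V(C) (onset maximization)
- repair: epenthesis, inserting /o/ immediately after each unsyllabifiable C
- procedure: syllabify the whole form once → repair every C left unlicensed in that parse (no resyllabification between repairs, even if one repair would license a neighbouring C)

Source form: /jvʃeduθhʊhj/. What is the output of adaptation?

The consonants /j/, /j/ cannot be parsed into a legal (C)(C)V(C) syllable (at most one coda consonant is licensed; onsets may contain at most 2 consonants).
Each unlicensed consonant becomes the onset of a new syllable: /j/ → /jo/, /j/ → /jo/.

jovʃeduθhʊhjo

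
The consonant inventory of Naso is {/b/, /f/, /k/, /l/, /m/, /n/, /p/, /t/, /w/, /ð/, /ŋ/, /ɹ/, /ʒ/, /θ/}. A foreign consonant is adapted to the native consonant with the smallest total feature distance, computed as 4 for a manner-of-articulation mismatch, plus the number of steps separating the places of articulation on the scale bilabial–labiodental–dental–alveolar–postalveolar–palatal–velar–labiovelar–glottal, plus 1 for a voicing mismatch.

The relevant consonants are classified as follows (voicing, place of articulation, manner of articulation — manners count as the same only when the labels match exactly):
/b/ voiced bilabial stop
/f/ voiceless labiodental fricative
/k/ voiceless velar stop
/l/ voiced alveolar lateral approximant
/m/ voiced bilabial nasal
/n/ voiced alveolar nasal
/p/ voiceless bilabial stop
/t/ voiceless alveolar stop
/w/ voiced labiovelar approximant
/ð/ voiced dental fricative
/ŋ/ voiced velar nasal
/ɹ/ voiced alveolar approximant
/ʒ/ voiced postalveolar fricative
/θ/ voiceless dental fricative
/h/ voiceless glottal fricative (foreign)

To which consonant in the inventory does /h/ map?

/ʒ/ is closest: same manner (fricative), place distance 4 (glottal→postalveolar), voicing differs (+1); total 5. Next closest is /k/ at distance 6.

ʒ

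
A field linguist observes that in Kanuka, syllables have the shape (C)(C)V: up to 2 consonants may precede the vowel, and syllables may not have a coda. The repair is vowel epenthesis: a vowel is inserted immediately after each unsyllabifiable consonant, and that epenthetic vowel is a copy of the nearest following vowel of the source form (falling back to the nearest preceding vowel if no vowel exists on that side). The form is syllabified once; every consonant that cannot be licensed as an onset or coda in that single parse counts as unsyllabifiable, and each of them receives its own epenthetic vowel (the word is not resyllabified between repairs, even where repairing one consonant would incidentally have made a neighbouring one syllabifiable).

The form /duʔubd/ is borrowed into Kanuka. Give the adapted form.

duʔubudu

Syllabifying with onset maximization leaves /b/, /d/ stranded (no codas are permitted; onsets may contain at most 2 consonants).
Inserting the epenthetic vowel yields /b/ → /bu/, /d/ → /du/.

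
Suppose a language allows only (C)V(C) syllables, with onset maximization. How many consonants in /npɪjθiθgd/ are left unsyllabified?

3

The consonants /n/, /g/, /d/ cannot be parsed into a legal (C)V(C) syllable (at most one coda consonant is licensed; onsets are limited to one consonant).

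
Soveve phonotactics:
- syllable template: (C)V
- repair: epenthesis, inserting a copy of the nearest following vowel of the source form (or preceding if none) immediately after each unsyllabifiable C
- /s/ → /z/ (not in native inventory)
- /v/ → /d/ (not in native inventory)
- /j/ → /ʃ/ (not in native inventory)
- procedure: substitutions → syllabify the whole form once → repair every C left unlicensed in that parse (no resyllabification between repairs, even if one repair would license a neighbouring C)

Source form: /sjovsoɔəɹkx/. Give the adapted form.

Substitution: /s/ → /z/, /j/ → /ʃ/, /v/ → /d/, giving /zʃodzoɔəɹkx/.
The consonants /z/, /d/, /ɹ/, /k/, /x/ cannot be parsed into a legal (C)V syllable (no codas are permitted; onsets are limited to one consonant).
Each unlicensed consonant becomes the onset of a new syllable: /z/ → /zo/, /d/ → /do/, /ɹ/ → /ɹə/, /k/ → /kə/, /x/ → /xə/.

zoʃodozoɔəɹəkəxə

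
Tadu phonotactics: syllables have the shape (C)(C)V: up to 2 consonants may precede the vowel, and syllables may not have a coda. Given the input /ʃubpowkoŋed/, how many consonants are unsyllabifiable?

1

Under (C)(C)V, the unsyllabifiable consonants are /d/ (no codas are permitted; onsets may contain at most 2 consonants).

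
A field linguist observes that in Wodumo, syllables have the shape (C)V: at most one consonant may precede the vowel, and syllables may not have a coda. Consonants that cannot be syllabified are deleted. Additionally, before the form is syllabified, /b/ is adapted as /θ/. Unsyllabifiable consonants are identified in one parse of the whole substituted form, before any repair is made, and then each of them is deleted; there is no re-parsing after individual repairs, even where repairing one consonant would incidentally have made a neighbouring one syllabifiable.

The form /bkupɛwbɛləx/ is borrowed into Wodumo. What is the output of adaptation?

kupɛθɛlə

Substitution: /b/ → /θ/, giving /θkupɛwθɛləx/.
Syllabifying with onset maximization leaves /θ/, /w/, /x/ stranded (no codas are permitted; onsets are limited to one consonant).
Deletion applies to /θ/, /w/, /x/.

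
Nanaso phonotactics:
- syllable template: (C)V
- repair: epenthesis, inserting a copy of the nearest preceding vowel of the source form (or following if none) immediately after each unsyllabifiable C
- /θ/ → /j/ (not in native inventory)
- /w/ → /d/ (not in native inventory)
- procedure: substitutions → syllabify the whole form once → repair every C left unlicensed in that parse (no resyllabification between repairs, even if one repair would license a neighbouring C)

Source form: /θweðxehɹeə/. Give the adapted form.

jedeðexeheɹeə

Substitution: /θ/ → /j/, /w/ → /d/, giving /jdeðxehɹeə/.
The consonants /j/, /ð/, /h/ cannot be parsed into a legal (C)V syllable (no codas are permitted; onsets are limited to one consonant).
Inserting the epenthetic vowel yields /j/ → /je/, /ð/ → /ðe/, /h/ → /he/.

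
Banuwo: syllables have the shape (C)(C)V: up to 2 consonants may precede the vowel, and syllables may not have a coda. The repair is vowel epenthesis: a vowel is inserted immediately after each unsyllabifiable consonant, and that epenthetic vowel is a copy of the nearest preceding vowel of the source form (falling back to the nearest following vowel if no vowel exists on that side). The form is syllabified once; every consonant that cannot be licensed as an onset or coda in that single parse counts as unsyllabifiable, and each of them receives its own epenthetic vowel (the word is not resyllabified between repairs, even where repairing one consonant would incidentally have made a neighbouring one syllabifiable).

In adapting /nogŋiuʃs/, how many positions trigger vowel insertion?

The unsyllabifiable consonants are /ʃ/, /s/; each receives one epenthetic vowel.

2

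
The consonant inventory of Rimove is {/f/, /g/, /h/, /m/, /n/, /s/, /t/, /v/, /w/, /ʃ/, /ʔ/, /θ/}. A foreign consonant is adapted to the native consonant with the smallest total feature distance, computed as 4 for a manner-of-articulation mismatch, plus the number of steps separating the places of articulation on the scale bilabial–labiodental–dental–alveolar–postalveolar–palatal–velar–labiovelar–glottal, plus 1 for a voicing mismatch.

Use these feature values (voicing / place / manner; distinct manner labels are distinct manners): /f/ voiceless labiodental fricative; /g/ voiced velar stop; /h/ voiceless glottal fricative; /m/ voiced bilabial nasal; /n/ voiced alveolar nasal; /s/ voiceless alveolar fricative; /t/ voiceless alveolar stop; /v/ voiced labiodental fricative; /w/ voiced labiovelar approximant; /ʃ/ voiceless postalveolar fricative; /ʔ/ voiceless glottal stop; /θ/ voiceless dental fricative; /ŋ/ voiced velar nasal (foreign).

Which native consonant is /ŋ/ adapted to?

n

/n/ is closest: same manner (nasal), place distance 3 (velar→alveolar), same voicing; total 3. Next closest is /g/ at distance 4.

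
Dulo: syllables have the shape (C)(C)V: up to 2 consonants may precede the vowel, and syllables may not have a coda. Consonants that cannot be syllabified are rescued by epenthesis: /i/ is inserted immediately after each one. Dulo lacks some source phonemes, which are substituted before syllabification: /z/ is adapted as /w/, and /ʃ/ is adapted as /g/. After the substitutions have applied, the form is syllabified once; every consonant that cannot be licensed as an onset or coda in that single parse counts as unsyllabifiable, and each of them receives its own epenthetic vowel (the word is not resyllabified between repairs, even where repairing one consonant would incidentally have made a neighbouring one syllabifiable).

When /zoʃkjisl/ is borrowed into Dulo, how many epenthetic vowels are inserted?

3

After substitution the input is /wogkjisl/.
The unsyllabifiable consonants are /g/, /s/, /l/; each receives one epenthetic vowel.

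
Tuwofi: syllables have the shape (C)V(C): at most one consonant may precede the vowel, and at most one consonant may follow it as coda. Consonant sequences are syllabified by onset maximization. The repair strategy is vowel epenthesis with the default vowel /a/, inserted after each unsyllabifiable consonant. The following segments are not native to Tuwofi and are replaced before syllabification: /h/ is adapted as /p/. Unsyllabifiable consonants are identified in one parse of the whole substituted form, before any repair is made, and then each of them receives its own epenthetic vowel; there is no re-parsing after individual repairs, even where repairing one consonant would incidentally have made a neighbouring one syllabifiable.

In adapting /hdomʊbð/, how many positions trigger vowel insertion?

After substitution the input is /pdomʊbð/.
The unsyllabifiable consonants are /p/, /ð/; each receives one epenthetic vowel.

2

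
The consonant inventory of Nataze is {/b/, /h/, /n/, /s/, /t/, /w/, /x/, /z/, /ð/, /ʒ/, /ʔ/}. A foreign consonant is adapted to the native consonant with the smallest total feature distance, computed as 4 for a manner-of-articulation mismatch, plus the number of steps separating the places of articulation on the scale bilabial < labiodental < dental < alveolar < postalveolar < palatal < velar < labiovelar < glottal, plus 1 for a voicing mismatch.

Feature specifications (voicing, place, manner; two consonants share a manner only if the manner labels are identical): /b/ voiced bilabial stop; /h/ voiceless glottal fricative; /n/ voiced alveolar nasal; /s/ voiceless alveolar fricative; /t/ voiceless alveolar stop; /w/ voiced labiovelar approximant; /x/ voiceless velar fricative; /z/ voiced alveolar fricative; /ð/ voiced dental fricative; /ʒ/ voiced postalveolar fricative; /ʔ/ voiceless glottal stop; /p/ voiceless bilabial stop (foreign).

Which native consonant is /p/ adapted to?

b

/b/ is closest: same manner (stop), place distance 0 (bilabial→bilabial), voicing differs (+1); total 1. Next closest is /t/ at distance 3.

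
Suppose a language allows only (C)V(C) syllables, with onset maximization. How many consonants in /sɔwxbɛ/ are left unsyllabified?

1

The consonants /x/ cannot be parsed into a legal (C)V(C) syllable (at most one coda consonant is licensed; onsets are limited to one consonant).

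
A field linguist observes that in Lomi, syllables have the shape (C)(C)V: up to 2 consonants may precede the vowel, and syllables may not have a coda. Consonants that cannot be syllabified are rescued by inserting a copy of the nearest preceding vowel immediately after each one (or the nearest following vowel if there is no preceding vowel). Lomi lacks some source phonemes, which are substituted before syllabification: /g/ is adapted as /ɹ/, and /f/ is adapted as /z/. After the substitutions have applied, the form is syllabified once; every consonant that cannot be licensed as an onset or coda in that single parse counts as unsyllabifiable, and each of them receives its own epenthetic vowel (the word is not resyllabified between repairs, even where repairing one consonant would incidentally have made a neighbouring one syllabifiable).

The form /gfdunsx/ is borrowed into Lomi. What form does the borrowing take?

Substitution: /g/ → /ɹ/, /f/ → /z/, giving /ɹzdunsx/.
The consonants /ɹ/, /n/, /s/, /x/ cannot be parsed into a legal (C)(C)V syllable (no codas are permitted; onsets may contain at most 2 consonants).
Inserting the epenthetic vowel yields /ɹ/ → /ɹu/, /n/ → /nu/, /s/ → /su/, /x/ → /xu/.

ɹuzdunusuxu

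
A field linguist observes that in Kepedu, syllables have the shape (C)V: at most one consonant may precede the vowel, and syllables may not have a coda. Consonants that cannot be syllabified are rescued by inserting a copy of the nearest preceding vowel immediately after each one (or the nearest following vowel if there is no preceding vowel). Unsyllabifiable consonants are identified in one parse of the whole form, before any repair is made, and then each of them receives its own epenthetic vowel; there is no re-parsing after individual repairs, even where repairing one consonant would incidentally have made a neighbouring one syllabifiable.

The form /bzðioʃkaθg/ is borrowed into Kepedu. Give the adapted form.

biziðioʃokaθaga

The consonants /b/, /z/, /ʃ/, /θ/, /g/ cannot be parsed into a legal (C)V syllable (no codas are permitted; onsets are limited to one consonant).
Each unlicensed consonant becomes the onset of a new syllable: /b/ → /bi/, /z/ → /zi/, /ʃ/ → /ʃo/, /θ/ → /θa/, /g/ → /ga/.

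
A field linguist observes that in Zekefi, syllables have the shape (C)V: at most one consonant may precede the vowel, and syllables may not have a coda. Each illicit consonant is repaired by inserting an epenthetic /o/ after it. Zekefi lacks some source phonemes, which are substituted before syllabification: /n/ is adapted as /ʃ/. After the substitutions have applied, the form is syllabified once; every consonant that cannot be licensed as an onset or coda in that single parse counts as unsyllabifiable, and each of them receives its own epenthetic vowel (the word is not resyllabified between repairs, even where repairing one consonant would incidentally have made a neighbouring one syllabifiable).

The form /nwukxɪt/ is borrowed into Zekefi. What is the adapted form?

Substitution: /n/ → /ʃ/, giving /ʃwukxɪt/.
Under (C)V, the unsyllabifiable consonants are /ʃ/, /k/, /t/ (no codas are permitted; onsets are limited to one consonant).
Inserting the epenthetic vowel yields /ʃ/ → /ʃo/, /k/ → /ko/, /t/ → /to/.

ʃowukoxɪto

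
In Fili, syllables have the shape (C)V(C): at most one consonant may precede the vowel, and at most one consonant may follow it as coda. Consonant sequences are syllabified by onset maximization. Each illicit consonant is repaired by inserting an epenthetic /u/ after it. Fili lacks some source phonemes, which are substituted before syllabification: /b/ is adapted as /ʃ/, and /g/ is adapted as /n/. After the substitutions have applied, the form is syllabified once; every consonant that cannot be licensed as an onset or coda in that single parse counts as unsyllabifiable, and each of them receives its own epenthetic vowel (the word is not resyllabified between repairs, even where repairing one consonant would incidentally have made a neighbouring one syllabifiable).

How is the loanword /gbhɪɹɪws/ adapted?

Substitution: /g/ → /n/, /b/ → /ʃ/, giving /nʃhɪɹɪws/.
Under (C)V(C), the unsyllabifiable consonants are /n/, /ʃ/, /s/ (at most one coda consonant is licensed; onsets are limited to one consonant).
Each unlicensed consonant becomes the onset of a new syllable: /n/ → /nu/, /ʃ/ → /ʃu/, /s/ → /su/.

nuʃuhɪɹɪwsu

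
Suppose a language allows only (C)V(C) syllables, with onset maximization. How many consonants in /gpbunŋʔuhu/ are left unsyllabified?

Under (C)V(C), the unsyllabifiable consonants are /g/, /p/, /ŋ/ (at most one coda consonant is licensed; onsets are limited to one consonant).

3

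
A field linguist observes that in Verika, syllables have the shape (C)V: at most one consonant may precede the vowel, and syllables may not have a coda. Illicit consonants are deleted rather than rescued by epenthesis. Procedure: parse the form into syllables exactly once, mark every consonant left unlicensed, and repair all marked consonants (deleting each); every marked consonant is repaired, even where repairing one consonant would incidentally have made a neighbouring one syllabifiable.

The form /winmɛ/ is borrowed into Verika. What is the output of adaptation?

Syllabifying with onset maximization leaves /n/ stranded (no codas are permitted; onsets are limited to one consonant).
Deletion applies to /n/.

wimɛ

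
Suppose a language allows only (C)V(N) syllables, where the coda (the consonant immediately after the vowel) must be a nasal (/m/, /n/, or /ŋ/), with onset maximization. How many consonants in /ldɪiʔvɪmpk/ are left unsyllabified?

Under (C)V(N), the unsyllabifiable consonants are /l/, /ʔ/, /p/, /k/ (only a nasal (/m/, /n/, or /ŋ/) is licensed in coda position; onsets are limited to one consonant).

4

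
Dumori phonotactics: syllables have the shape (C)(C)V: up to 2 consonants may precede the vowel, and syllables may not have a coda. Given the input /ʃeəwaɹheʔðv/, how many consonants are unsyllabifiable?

3

The consonants /ʔ/, /ð/, /v/ cannot be parsed into a legal (C)(C)V syllable (no codas are permitted; onsets may contain at most 2 consonants).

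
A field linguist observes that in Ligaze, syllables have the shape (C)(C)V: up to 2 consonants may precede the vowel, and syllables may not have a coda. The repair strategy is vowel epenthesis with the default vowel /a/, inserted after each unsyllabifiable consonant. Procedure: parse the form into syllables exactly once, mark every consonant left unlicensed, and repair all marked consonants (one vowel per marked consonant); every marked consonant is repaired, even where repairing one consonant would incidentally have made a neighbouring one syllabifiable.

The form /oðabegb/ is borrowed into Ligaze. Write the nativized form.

Syllabifying with onset maximization leaves /g/, /b/ stranded (no codas are permitted; onsets may contain at most 2 consonants).
Each unlicensed consonant becomes the onset of a new syllable: /g/ → /ga/, /b/ → /ba/.

oðabegaba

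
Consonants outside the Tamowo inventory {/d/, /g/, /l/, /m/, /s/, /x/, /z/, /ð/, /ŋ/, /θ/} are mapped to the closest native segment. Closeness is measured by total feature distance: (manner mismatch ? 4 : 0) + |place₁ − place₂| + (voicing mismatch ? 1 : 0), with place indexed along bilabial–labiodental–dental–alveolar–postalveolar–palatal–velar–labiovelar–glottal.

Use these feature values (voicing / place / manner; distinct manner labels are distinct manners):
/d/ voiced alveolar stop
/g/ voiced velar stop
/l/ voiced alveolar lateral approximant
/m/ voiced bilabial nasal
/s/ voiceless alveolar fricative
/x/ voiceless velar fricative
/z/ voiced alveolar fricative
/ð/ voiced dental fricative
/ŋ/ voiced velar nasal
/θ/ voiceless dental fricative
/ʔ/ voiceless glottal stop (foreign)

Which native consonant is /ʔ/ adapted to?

/g/ is closest: same manner (stop), place distance 2 (glottal→velar), voicing differs (+1); total 3. Next closest is /d/ at distance 6.

g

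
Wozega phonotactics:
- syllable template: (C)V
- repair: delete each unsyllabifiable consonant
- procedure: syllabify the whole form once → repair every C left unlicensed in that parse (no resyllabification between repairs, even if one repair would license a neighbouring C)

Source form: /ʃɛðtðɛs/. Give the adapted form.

ʃɛðɛ

The consonants /ð/, /t/, /s/ cannot be parsed into a legal (C)V syllable (no codas are permitted; onsets are limited to one consonant).
Deletion applies to /ð/, /t/, /s/.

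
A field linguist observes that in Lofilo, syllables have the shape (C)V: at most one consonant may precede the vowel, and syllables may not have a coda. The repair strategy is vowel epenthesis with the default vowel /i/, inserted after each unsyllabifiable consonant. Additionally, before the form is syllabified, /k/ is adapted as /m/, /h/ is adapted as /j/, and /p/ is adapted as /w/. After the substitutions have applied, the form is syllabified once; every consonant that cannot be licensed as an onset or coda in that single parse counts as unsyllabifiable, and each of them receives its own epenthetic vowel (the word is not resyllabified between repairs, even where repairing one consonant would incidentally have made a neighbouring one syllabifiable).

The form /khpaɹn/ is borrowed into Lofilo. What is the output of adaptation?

mijiwaɹini

Substitution: /k/ → /m/, /h/ → /j/, /p/ → /w/, giving /mjwaɹn/.
The consonants /m/, /j/, /ɹ/, /n/ cannot be parsed into a legal (C)V syllable (no codas are permitted; onsets are limited to one consonant).
Epenthesis after each stranded consonant: /m/ → /mi/, /j/ → /ji/, /ɹ/ → /ɹi/, /n/ → /ni/.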